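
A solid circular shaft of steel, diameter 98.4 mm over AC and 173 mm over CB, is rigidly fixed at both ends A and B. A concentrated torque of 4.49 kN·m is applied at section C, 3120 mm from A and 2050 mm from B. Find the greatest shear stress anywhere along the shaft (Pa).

4.13e6 Pa

Compatibility: T_A·a/J_AC = T_B·b/J_CB with T_A + T_B = T₀.
J_AC = 9.20×10^-6 m⁴, J_CB = 8.79×10^-5 m⁴, so T_A = T₀·(J_AC/a)/((J_AC/a)+(J_CB/b)) = 288.9 N·m, T_B = 4201 N·m.
τ in each portion: τ_AC = 1.54×10^6 Pa, τ_CB = 4.13×10^6 Pa; maximum is in CB.
τ_max = T_CB·r/J = 4201·0.0865/8.79×10^-5 = 4.132×10^6 Pa.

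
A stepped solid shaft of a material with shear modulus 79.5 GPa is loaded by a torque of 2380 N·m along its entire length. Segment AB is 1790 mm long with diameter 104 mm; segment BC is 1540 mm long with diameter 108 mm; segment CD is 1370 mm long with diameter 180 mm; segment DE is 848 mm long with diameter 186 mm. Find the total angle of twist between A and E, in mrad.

J_AB = π(0.104)⁴/32 = 1.15×10^-5 m⁴; J_BC = π(0.108)⁴/32 = 1.34×10^-5 m⁴; J_CD = π(0.180)⁴/32 = 1.03×10^-4 m⁴; J_DE = π(0.186)⁴/32 = 1.18×10^-4 m⁴.
θ = (T/G)·Σ L_i/J_i = (2380/79.5×10⁹)·(1.79/1.15×10^-5 + 1.54/1.34×10^-5 + 1.37/1.03×10^-4 + 0.848/1.18×10^-4) = 8.732×10^-3 rad.

8.73 mrad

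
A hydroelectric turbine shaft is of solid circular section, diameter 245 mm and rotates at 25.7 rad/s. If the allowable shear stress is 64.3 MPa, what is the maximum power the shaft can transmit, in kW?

4770 kW

J = πd⁴/32 = π(0.245)⁴/32 = 3.537×10^-4 m⁴.
T_max = τ_allow·J/r = 6.43×10^7 × 3.537×10^-4 / 0.122 = 185700 N·m.
ω = 25.7 rad/s, so P_max = T_max·ω = 4.772×10^6 W.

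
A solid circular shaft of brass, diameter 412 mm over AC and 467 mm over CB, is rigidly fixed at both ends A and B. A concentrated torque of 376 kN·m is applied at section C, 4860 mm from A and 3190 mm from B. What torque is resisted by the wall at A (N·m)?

107000 N·m

Compatibility: T_A·a/J_AC = T_B·b/J_CB with T_A + T_B = T₀.
J_AC = 2.83×10^-3 m⁴, J_CB = 4.67×10^-3 m⁴, so T_A = T₀·(J_AC/a)/((J_AC/a)+(J_CB/b)) = 107000 N·m, T_B = 269000 N·m.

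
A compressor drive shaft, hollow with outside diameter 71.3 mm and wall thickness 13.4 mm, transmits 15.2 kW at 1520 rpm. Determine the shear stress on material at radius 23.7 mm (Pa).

1.05e6 Pa

ω = 2π·1520/60 = 159.2 rad/s, so T = P/ω = 15.2×10³ / 159.2 = 95.49 N·m.
J = π(d_o⁴ − d_i⁴)/32 = π(0.0713⁴ − 0.0445⁴)/32 = 2.152×10^-6 m⁴.
Shear stress varies linearly with radius: τ = T·r/J = 95.49 × 0.0237 / 2.152×10^-6 = 1.052×10^6 Pa.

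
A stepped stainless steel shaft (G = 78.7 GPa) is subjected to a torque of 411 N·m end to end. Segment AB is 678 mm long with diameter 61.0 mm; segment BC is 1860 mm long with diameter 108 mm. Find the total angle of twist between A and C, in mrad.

3.33 mrad

J_AB = π(0.0610)⁴/32 = 1.36×10^-6 m⁴; J_BC = π(0.108)⁴/32 = 1.34×10^-5 m⁴.
θ = (T/G)·Σ L_i/J_i = (411.0/78.7×10⁹)·(0.678/1.36×10^-6 + 1.86/1.34×10^-5) = 3.332×10^-3 rad.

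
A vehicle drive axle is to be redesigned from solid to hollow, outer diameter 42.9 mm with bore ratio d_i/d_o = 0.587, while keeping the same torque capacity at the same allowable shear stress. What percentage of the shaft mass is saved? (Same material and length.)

28.7 %

Equal τ_max and T ⇒ the solid shaft needs d_s³ = d_o³(1−k⁴), so d_s = 42.9·(1−0.587⁴)^(1/3) = 41.13 mm.
Area ratio A_h/A_s = d_o²(1−k²)/d_s² = (1−k²)/(1−k⁴)^(2/3) = 0.7131.
Mass saving = 1 − 0.7131 = 28.7 %.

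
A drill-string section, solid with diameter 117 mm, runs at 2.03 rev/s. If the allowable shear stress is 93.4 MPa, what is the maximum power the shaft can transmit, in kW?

375 kW

J = πd⁴/32 = π(0.117)⁴/32 = 1.840×10^-5 m⁴.
T_max = τ_allow·J/r = 9.34×10^7 × 1.840×10^-5 / 0.0585 = 29370 N·m.
ω = 2π·2.03 = 12.75 rad/s, so P_max = T_max·ω = 3.746×10^5 W.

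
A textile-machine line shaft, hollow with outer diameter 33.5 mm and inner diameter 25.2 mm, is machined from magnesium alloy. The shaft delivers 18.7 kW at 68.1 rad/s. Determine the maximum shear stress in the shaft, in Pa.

ω = 68.1 rad/s, so T = P/ω = 18.7×10³ / 68.10 = 274.6 N·m.
J = π(d_o⁴ − d_i⁴)/32 = π(0.0335⁴ − 0.0252⁴)/32 = 8.405×10^-8 m⁴.
τ_max = T·r/J = 274.6 × 0.0168 / 8.405×10^-8 = 5.472×10^7 Pa.

5.47e7 Pa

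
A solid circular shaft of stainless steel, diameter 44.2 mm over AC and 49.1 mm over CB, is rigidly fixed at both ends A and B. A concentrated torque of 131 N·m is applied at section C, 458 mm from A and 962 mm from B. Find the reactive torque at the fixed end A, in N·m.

Compatibility: T_A·a/J_AC = T_B·b/J_CB with T_A + T_B = T₀.
J_AC = 3.75×10^-7 m⁴, J_CB = 5.71×10^-7 m⁴, so T_A = T₀·(J_AC/a)/((J_AC/a)+(J_CB/b)) = 75.94 N·m, T_B = 55.06 N·m.

75.9 N·m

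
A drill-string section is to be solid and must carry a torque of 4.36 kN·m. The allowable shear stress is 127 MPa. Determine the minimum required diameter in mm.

55.9 mm

For a solid shaft τ_max = 16T/(πd³), so d = (16T/(π τ_allow))^(1/3) = (16·4360/(π·1.27×10^8))^(1/3) = 0.05592 m.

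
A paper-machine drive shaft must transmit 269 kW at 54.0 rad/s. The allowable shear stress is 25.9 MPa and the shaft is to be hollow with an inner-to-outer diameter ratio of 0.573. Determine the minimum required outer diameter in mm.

ω = 54.0 rad/s, so T = P/ω = 269×10³ / 54.00 = 4981 N·m.
For a hollow shaft with d_i/d_o = 0.573: τ_max = 16T/(π d_o³ (1−k⁴)), so d_o = [16T/(π τ_allow (1−k⁴))]^(1/3) = [16·4981/(π·2.59×10^7·0.8922)]^(1/3) = 0.1032 m.

103 mm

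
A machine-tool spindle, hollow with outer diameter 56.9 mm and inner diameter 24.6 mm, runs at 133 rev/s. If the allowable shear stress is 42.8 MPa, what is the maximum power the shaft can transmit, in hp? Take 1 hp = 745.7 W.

J = π(d_o⁴ − d_i⁴)/32 = π(0.0569⁴ − 0.0246⁴)/32 = 9.931×10^-7 m⁴.
T_max = τ_allow·J/r = 4.28×10^7 × 9.931×10^-7 / 0.0284 = 1494 N·m.
ω = 2π·133 = 835.7 rad/s, so P_max = T_max·ω = 1.249×10^6 W.

1670 hp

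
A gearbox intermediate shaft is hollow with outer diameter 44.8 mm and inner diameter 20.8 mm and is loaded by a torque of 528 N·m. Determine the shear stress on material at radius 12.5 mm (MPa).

17.5 MPa

J = π(d_o⁴ − d_i⁴)/32 = π(0.0448⁴ − 0.0208⁴)/32 = 3.771×10^-7 m⁴.
Shear stress varies linearly with radius: τ = T·r/J = 528.0 × 0.0125 / 3.771×10^-7 = 1.750×10^7 Pa.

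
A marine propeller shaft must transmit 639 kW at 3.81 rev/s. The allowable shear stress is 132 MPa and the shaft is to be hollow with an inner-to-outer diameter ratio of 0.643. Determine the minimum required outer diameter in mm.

107 mm

ω = 2π·3.81 = 23.94 rad/s, so T = P/ω = 639×10³ / 23.94 = 26690 N·m.
For a hollow shaft with d_i/d_o = 0.643: τ_max = 16T/(π d_o³ (1−k⁴)), so d_o = [16T/(π τ_allow (1−k⁴))]^(1/3) = [16·26690/(π·1.32×10^8·0.8291)]^(1/3) = 0.1075 m.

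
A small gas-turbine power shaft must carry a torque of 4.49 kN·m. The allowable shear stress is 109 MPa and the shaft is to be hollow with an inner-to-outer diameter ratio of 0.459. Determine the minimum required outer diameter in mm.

For a hollow shaft with d_i/d_o = 0.459: τ_max = 16T/(π d_o³ (1−k⁴)), so d_o = [16T/(π τ_allow (1−k⁴))]^(1/3) = [16·4490/(π·1.09×10^8·0.9556)]^(1/3) = 0.06033 m.

60.3 mm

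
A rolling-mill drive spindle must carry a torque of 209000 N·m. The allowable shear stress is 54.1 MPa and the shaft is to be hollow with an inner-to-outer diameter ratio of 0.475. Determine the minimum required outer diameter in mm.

275 mm

For a hollow shaft with d_i/d_o = 0.475: τ_max = 16T/(π d_o³ (1−k⁴)), so d_o = [16T/(π τ_allow (1−k⁴))]^(1/3) = [16·209000/(π·5.41×10^7·0.9491)]^(1/3) = 0.2747 m.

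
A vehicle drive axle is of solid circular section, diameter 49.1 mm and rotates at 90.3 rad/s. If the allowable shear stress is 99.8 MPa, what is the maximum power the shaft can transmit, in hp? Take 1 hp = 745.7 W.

J = πd⁴/32 = π(0.0491)⁴/32 = 5.706×10^-7 m⁴.
T_max = τ_allow·J/r = 9.98×10^7 × 5.706×10^-7 / 0.0246 = 2320 N·m.
ω = 90.3 rad/s, so P_max = T_max·ω = 2.095×10^5 W.

281 hp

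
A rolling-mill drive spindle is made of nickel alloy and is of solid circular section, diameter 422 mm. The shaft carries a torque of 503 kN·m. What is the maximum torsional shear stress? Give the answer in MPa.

34.1 MPa

J = πd⁴/32 = π(0.422)⁴/32 = 3.114×10^-3 m⁴.
τ_max = T·r/J = 503000 × 0.211 / 3.114×10^-3 = 3.409×10^7 Pa.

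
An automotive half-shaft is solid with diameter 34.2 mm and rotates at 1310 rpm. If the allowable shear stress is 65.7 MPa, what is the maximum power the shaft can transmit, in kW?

70.8 kW

J = πd⁴/32 = π(0.0342)⁴/32 = 1.343×10^-7 m⁴.
T_max = τ_allow·J/r = 6.57×10^7 × 1.343×10^-7 / 0.0171 = 516.0 N·m.
ω = 2π·1310/60 = 137.2 rad/s, so P_max = T_max·ω = 7.079×10^4 W.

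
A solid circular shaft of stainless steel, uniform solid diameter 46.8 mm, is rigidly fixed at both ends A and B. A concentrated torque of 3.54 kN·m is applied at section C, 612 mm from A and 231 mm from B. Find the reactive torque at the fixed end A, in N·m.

With uniform GJ and both ends fixed, compatibility θ_AC = θ_CB gives T_A·a = T_B·b, together with T_A + T_B = T₀.
T_A = T₀·b/(a+b) = 3540·231/843.0 = 970.0 N·m; T_B = 2570 N·m.

970 N·m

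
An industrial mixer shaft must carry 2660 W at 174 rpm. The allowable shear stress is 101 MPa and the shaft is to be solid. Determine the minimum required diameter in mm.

19.5 mm

ω = 2π·174/60 = 18.22 rad/s, so T = P/ω = 2660 / 18.22 = 146.0 N·m.
For a solid shaft τ_max = 16T/(πd³), so d = (16T/(π τ_allow))^(1/3) = (16·146.0/(π·1.01×10^8))^(1/3) = 0.01945 m.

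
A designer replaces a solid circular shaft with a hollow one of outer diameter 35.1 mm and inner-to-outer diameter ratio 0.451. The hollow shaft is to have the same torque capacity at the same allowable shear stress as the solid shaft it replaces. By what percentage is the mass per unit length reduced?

Equal τ_max and T ⇒ the solid shaft needs d_s³ = d_o³(1−k⁴), so d_s = 35.1·(1−0.451⁴)^(1/3) = 34.61 mm.
Area ratio A_h/A_s = d_o²(1−k²)/d_s² = (1−k²)/(1−k⁴)^(2/3) = 0.8194.
Mass saving = 1 − 0.8194 = 18.1 %.

18.1 %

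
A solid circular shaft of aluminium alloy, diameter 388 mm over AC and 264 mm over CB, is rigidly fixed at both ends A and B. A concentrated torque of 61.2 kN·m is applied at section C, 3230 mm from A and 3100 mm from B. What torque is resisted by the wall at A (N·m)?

50000 N·m

Compatibility: T_A·a/J_AC = T_B·b/J_CB with T_A + T_B = T₀.
J_AC = 2.22×10^-3 m⁴, J_CB = 4.77×10^-4 m⁴, so T_A = T₀·(J_AC/a)/((J_AC/a)+(J_CB/b)) = 50030 N·m, T_B = 11170 N·m.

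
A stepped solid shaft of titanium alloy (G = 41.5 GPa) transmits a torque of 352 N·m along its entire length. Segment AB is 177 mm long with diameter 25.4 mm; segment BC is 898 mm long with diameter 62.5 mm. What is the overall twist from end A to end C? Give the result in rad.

0.0418 rad

J_AB = π(0.0254)⁴/32 = 4.09×10^-8 m⁴; J_BC = π(0.0625)⁴/32 = 1.50×10^-6 m⁴.
θ = (T/G)·Σ L_i/J_i = (352.0/41.5×10⁹)·(0.177/4.09×10^-8 + 0.898/1.50×10^-6) = 0.04182 rad.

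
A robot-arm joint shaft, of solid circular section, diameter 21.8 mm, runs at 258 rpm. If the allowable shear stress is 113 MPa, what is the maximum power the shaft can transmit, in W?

J = πd⁴/32 = π(0.0218)⁴/32 = 2.217×10^-8 m⁴.
T_max = τ_allow·J/r = 1.13×10^8 × 2.217×10^-8 / 0.0109 = 229.9 N·m.
ω = 2π·258/60 = 27.02 rad/s, so P_max = T_max·ω = 6210 W.

6210 W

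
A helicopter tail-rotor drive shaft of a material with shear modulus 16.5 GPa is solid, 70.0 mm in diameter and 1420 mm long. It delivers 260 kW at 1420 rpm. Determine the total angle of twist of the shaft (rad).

ω = 2π·1420/60 = 148.7 rad/s, so T = P/ω = 260×10³ / 148.7 = 1748 N·m.
J = πd⁴/32 = π(0.0700)⁴/32 = 2.357×10^-6 m⁴.
θ = T·L/(G·J) = 1748 × 1.42 / (16.5×10⁹ × 2.357×10^-6) = 0.06384 rad.

0.0638 rad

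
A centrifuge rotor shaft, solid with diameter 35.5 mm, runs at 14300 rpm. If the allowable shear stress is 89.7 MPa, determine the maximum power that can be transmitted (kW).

J = πd⁴/32 = π(0.0355)⁴/32 = 1.559×10^-7 m⁴.
T_max = τ_allow·J/r = 8.97×10^7 × 1.559×10^-7 / 0.0177 = 788.0 N·m.
ω = 2π·14300/60 = 1497 rad/s, so P_max = T_max·ω = 1.180×10^6 W.

1180 kW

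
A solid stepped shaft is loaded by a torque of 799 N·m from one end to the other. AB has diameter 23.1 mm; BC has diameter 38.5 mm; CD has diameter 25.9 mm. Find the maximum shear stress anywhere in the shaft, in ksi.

Under the same torque, τ_max = 16T/(πd³) is largest where d is smallest — segment AB (d = 23.1 mm).
τ_max = 16·799.0/(π·(0.0231)³) = 3.301×10^8 Pa.

47.9 ksi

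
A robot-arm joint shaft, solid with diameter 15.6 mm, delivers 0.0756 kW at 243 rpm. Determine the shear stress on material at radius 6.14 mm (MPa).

ω = 2π·243/60 = 25.45 rad/s, so T = P/ω = 0.0756×10³ / 25.45 = 2.971 N·m.
J = πd⁴/32 = π(0.0156)⁴/32 = 5.814×10^-9 m⁴.
Shear stress varies linearly with radius: τ = T·r/J = 2.971 × 0.00614 / 5.814×10^-9 = 3.137×10^6 Pa.

3.14 MPa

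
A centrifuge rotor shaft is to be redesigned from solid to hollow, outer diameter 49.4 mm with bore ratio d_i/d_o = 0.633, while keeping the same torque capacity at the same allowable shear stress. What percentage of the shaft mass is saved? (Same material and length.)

32.7 %

Equal τ_max and T ⇒ the solid shaft needs d_s³ = d_o³(1−k⁴), so d_s = 49.4·(1−0.633⁴)^(1/3) = 46.60 mm.
Area ratio A_h/A_s = d_o²(1−k²)/d_s² = (1−k²)/(1−k⁴)^(2/3) = 0.6735.
Mass saving = 1 − 0.6735 = 32.7 %.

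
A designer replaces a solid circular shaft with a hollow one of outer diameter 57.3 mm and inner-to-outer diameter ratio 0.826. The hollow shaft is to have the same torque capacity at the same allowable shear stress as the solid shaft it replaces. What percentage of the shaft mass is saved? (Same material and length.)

Equal τ_max and T ⇒ the solid shaft needs d_s³ = d_o³(1−k⁴), so d_s = 57.3·(1−0.826⁴)^(1/3) = 46.50 mm.
Area ratio A_h/A_s = d_o²(1−k²)/d_s² = (1−k²)/(1−k⁴)^(2/3) = 0.4824.
Mass saving = 1 − 0.4824 = 51.8 %.

51.8 %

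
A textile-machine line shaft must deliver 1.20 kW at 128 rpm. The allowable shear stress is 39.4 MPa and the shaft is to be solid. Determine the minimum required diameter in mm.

22.6 mm

ω = 2π·128/60 = 13.40 rad/s, so T = P/ω = 1.20×10³ / 13.40 = 89.52 N·m.
For a solid shaft τ_max = 16T/(πd³), so d = (16T/(π τ_allow))^(1/3) = (16·89.52/(π·3.94×10^7))^(1/3) = 0.02262 m.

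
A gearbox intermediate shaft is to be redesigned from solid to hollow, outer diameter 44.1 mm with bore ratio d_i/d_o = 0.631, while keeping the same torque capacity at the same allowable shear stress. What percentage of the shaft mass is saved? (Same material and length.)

32.5 %

Equal τ_max and T ⇒ the solid shaft needs d_s³ = d_o³(1−k⁴), so d_s = 44.1·(1−0.631⁴)^(1/3) = 41.63 mm.
Area ratio A_h/A_s = d_o²(1−k²)/d_s² = (1−k²)/(1−k⁴)^(2/3) = 0.6752.
Mass saving = 1 − 0.6752 = 32.5 %.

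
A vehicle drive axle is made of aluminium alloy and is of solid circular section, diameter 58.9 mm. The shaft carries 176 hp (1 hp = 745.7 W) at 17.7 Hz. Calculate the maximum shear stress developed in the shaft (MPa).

ω = 2π·17.7 = 111.2 rad/s, so T = P/ω = 176×745.7 / 111.2 = 1180 N·m.
J = πd⁴/32 = π(0.0589)⁴/32 = 1.182×10^-6 m⁴.
τ_max = T·r/J = 1180 × 0.0295 / 1.182×10^-6 = 2.941×10^7 Pa.

29.4 MPa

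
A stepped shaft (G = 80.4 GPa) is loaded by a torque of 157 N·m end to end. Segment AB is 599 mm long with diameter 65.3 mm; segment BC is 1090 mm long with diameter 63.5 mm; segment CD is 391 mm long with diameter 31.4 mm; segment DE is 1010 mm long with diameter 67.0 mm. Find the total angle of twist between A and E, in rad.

0.0110 rad

J_AB = π(0.0653)⁴/32 = 1.79×10^-6 m⁴; J_BC = π(0.0635)⁴/32 = 1.60×10^-6 m⁴; J_CD = π(0.0314)⁴/32 = 9.54×10^-8 m⁴; J_DE = π(0.0670)⁴/32 = 1.98×10^-6 m⁴.
θ = (T/G)·Σ L_i/J_i = (157.0/80.4×10⁹)·(0.599/1.79×10^-6 + 1.09/1.60×10^-6 + 0.391/9.54×10^-8 + 1.01/1.98×10^-6) = 0.01099 rad.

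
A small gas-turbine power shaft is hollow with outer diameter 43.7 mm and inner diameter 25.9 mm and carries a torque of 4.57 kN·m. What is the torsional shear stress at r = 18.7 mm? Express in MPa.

272 MPa

J = π(d_o⁴ − d_i⁴)/32 = π(0.0437⁴ − 0.0259⁴)/32 = 3.139×10^-7 m⁴.
Shear stress varies linearly with radius: τ = T·r/J = 4570 × 0.0187 / 3.139×10^-7 = 2.723×10^8 Pa.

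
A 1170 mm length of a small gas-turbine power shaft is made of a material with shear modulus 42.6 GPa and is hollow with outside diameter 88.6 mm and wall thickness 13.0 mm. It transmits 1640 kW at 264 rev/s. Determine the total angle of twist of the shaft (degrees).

0.343°

ω = 2π·264 = 1659 rad/s, so T = P/ω = 1640×10³ / 1659 = 988.7 N·m.
J = π(d_o⁴ − d_i⁴)/32 = π(0.0886⁴ − 0.0626⁴)/32 = 4.542×10^-6 m⁴.
θ = T·L/(G·J) = 988.7 × 1.17 / (42.6×10⁹ × 4.542×10^-6) = 5.978×10^-3 rad.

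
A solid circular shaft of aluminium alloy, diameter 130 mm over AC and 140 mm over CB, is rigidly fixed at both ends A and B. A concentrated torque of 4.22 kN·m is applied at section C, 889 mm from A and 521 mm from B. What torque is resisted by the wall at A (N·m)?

Compatibility: T_A·a/J_AC = T_B·b/J_CB with T_A + T_B = T₀.
J_AC = 2.80×10^-5 m⁴, J_CB = 3.77×10^-5 m⁴, so T_A = T₀·(J_AC/a)/((J_AC/a)+(J_CB/b)) = 1281 N·m, T_B = 2939 N·m.

1280 N·m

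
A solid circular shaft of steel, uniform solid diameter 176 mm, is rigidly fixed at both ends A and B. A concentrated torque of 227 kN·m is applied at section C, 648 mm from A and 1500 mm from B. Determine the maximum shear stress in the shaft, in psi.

With uniform GJ and both ends fixed, compatibility θ_AC = θ_CB gives T_A·a = T_B·b, together with T_A + T_B = T₀.
T_A = T₀·b/(a+b) = 227000·1500/2148 = 158500 N·m; T_B = 68480 N·m.
τ in each portion: τ_AC = 1.48×10^8 Pa, τ_CB = 6.40×10^7 Pa; maximum is in AC.
τ_max = T_AC·r/J = 158500·0.0880/9.42×10^-5 = 1.481×10^8 Pa.

21500 psi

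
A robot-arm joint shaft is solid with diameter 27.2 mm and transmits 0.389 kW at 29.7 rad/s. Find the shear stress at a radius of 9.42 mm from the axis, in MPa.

2.30 MPa

ω = 29.7 rad/s, so T = P/ω = 0.389×10³ / 29.70 = 13.10 N·m.
J = πd⁴/32 = π(0.0272)⁴/32 = 5.374×10^-8 m⁴.
Shear stress varies linearly with radius: τ = T·r/J = 13.10 × 0.00942 / 5.374×10^-8 = 2.296×10^6 Pa.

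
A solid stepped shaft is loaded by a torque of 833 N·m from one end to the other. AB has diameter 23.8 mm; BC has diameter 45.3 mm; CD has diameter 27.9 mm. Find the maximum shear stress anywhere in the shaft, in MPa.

315 MPa

Under the same torque, τ_max = 16T/(πd³) is largest where d is smallest — segment AB (d = 23.8 mm).
τ_max = 16·833.0/(π·(0.0238)³) = 3.147×10^8 Pa.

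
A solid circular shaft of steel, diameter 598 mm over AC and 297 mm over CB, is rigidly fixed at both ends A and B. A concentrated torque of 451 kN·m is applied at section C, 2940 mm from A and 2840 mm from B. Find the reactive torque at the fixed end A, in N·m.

424000 N·m

Compatibility: T_A·a/J_AC = T_B·b/J_CB with T_A + T_B = T₀.
J_AC = 0.0126 m⁴, J_CB = 7.64×10^-4 m⁴, so T_A = T₀·(J_AC/a)/((J_AC/a)+(J_CB/b)) = 424300 N·m, T_B = 26720 N·m.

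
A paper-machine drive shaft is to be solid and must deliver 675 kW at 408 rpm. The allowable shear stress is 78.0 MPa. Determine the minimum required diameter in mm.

ω = 2π·408/60 = 42.73 rad/s, so T = P/ω = 675×10³ / 42.73 = 15800 N·m.
For a solid shaft τ_max = 16T/(πd³), so d = (16T/(π τ_allow))^(1/3) = (16·15800/(π·7.80×10^7))^(1/3) = 0.1010 m.

101 mm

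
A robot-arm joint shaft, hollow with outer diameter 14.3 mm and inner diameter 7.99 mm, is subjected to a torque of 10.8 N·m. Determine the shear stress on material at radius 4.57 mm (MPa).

J = π(d_o⁴ − d_i⁴)/32 = π(0.0143⁴ − 0.00799⁴)/32 = 3.705×10^-9 m⁴.
Shear stress varies linearly with radius: τ = T·r/J = 10.80 × 0.00457 / 3.705×10^-9 = 1.332×10^7 Pa.

13.3 MPa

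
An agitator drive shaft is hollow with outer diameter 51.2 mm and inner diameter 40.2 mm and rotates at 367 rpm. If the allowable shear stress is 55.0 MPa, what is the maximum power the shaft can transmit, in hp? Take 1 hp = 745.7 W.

46.3 hp

J = π(d_o⁴ − d_i⁴)/32 = π(0.0512⁴ − 0.0402⁴)/32 = 4.183×10^-7 m⁴.
T_max = τ_allow·J/r = 5.50×10^7 × 4.183×10^-7 / 0.0256 = 898.6 N·m.
ω = 2π·367/60 = 38.43 rad/s, so P_max = T_max·ω = 3.454×10^4 W.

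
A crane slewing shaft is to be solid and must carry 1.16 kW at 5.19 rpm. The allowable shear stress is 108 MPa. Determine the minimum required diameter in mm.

46.5 mm

ω = 2π·5.19/60 = 0.5435 rad/s, so T = P/ω = 1.16×10³ / 0.5435 = 2134 N·m.
For a solid shaft τ_max = 16T/(πd³), so d = (16T/(π τ_allow))^(1/3) = (16·2134/(π·1.08×10^8))^(1/3) = 0.04652 m.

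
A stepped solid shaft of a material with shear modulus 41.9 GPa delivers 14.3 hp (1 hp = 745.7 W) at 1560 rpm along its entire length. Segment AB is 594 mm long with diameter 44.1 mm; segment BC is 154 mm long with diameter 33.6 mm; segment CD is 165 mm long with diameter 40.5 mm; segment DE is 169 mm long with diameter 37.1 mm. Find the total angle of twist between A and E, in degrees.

0.390°

ω = 2π·1560/60 = 163.4 rad/s, so T = P/ω = 14.3×745.7 / 163.4 = 65.28 N·m.
J_AB = π(0.0441)⁴/32 = 3.71×10^-7 m⁴; J_BC = π(0.0336)⁴/32 = 1.25×10^-7 m⁴; J_CD = π(0.0405)⁴/32 = 2.64×10^-7 m⁴; J_DE = π(0.0371)⁴/32 = 1.86×10^-7 m⁴.
θ = (T/G)·Σ L_i/J_i = (65.28/41.9×10⁹)·(0.594/3.71×10^-7 + 0.154/1.25×10^-7 + 0.165/2.64×10^-7 + 0.169/1.86×10^-7) = 6.798×10^-3 rad.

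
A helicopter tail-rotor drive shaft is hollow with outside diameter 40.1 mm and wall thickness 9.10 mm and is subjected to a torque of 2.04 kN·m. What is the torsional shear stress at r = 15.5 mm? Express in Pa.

J = π(d_o⁴ − d_i⁴)/32 = π(0.0401⁴ − 0.0219⁴)/32 = 2.313×10^-7 m⁴.
Shear stress varies linearly with radius: τ = T·r/J = 2040 × 0.0155 / 2.313×10^-7 = 1.367×10^8 Pa.

1.37e8 Pa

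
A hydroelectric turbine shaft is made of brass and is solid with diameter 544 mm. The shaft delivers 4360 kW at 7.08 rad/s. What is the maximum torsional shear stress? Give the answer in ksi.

ω = 7.08 rad/s, so T = P/ω = 4360×10³ / 7.080 = 615800 N·m.
J = πd⁴/32 = π(0.544)⁴/32 = 8.598×10^-3 m⁴.
τ_max = T·r/J = 615800 × 0.272 / 8.598×10^-3 = 1.948×10^7 Pa.

2.83 ksi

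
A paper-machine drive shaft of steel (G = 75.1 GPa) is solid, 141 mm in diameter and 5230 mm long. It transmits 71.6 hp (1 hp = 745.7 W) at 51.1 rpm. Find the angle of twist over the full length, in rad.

ω = 2π·51.1/60 = 5.351 rad/s, so T = P/ω = 71.6×745.7 / 5.351 = 9978 N·m.
J = πd⁴/32 = π(0.141)⁴/32 = 3.880×10^-5 m⁴.
θ = T·L/(G·J) = 9978 × 5.23 / (75.1×10⁹ × 3.880×10^-5) = 0.01791 rad.

0.0179 rad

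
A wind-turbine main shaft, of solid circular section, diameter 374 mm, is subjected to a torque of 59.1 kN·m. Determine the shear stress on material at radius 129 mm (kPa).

J = πd⁴/32 = π(0.374)⁴/32 = 1.921×10^-3 m⁴.
Shear stress varies linearly with radius: τ = T·r/J = 59100 × 0.129 / 1.921×10^-3 = 3.969×10^6 Pa.

3970 kPa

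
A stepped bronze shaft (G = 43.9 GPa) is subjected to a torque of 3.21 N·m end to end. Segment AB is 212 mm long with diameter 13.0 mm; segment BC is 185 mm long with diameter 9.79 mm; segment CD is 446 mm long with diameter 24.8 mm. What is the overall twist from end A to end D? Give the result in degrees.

1.23°

J_AB = π(0.0130)⁴/32 = 2.80×10^-9 m⁴; J_BC = π(0.00979)⁴/32 = 9.02×10^-10 m⁴; J_CD = π(0.0248)⁴/32 = 3.71×10^-8 m⁴.
θ = (T/G)·Σ L_i/J_i = (3.210/43.9×10⁹)·(0.212/2.80×10^-9 + 0.185/9.02×10^-10 + 0.446/3.71×10^-8) = 0.02141 rad.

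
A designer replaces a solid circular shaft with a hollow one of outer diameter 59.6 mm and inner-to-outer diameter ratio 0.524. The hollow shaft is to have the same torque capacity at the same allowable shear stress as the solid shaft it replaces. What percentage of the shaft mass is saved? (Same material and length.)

23.6 %

Equal τ_max and T ⇒ the solid shaft needs d_s³ = d_o³(1−k⁴), so d_s = 59.6·(1−0.524⁴)^(1/3) = 58.06 mm.
Area ratio A_h/A_s = d_o²(1−k²)/d_s² = (1−k²)/(1−k⁴)^(2/3) = 0.7643.
Mass saving = 1 − 0.7643 = 23.6 %.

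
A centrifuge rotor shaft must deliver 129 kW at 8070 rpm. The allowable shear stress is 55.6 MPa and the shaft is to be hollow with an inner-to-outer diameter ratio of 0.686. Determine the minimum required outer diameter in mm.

ω = 2π·8070/60 = 845.1 rad/s, so T = P/ω = 129×10³ / 845.1 = 152.6 N·m.
For a hollow shaft with d_i/d_o = 0.686: τ_max = 16T/(π d_o³ (1−k⁴)), so d_o = [16T/(π τ_allow (1−k⁴))]^(1/3) = [16·152.6/(π·5.56×10^7·0.7785)]^(1/3) = 0.02619 m.

26.2 mm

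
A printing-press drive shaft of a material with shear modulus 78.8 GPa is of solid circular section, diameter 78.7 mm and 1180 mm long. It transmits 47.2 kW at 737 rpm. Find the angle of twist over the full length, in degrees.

0.139°

ω = 2π·737/60 = 77.18 rad/s, so T = P/ω = 47.2×10³ / 77.18 = 611.6 N·m.
J = πd⁴/32 = π(0.0787)⁴/32 = 3.766×10^-6 m⁴.
θ = T·L/(G·J) = 611.6 × 1.18 / (78.8×10⁹ × 3.766×10^-6) = 2.432×10^-3 rad.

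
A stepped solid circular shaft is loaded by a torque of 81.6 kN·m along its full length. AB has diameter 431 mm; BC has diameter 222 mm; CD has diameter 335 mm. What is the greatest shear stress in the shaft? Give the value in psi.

Under the same torque, τ_max = 16T/(πd³) is largest where d is smallest — segment BC (d = 222 mm).
τ_max = 16·81600/(π·(0.222)³) = 3.798×10^7 Pa.

5510 psi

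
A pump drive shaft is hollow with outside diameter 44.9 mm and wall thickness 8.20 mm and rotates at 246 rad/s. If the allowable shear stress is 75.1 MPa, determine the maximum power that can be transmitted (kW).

J = π(d_o⁴ − d_i⁴)/32 = π(0.0449⁴ − 0.0285⁴)/32 = 3.342×10^-7 m⁴.
T_max = τ_allow·J/r = 7.51×10^7 × 3.342×10^-7 / 0.0224 = 1118 N·m.
ω = 246 rad/s, so P_max = T_max·ω = 2.751×10^5 W.

275 kW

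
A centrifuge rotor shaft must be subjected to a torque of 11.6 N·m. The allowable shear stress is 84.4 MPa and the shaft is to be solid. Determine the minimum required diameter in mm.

For a solid shaft τ_max = 16T/(πd³), so d = (16T/(π τ_allow))^(1/3) = (16·11.60/(π·8.44×10^7))^(1/3) = 0.008879 m.

8.88 mm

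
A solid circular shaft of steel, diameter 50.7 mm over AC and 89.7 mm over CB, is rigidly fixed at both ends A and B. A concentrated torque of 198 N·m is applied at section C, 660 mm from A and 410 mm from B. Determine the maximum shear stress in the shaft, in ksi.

0.191 ksi

Compatibility: T_A·a/J_AC = T_B·b/J_CB with T_A + T_B = T₀.
J_AC = 6.49×10^-7 m⁴, J_CB = 6.36×10^-6 m⁴, so T_A = T₀·(J_AC/a)/((J_AC/a)+(J_CB/b)) = 11.81 N·m, T_B = 186.2 N·m.
τ in each portion: τ_AC = 4.61×10^5 Pa, τ_CB = 1.31×10^6 Pa; maximum is in CB.
τ_max = T_CB·r/J = 186.2·0.0449/6.36×10^-6 = 1.314×10^6 Pa.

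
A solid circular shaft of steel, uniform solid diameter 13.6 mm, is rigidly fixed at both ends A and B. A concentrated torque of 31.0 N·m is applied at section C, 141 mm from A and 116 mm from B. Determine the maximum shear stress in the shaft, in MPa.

34.4 MPa

With uniform GJ and both ends fixed, compatibility θ_AC = θ_CB gives T_A·a = T_B·b, together with T_A + T_B = T₀.
T_A = T₀·b/(a+b) = 31.00·116/257.0 = 13.99 N·m; T_B = 17.01 N·m.
τ in each portion: τ_AC = 2.83×10^7 Pa, τ_CB = 3.44×10^7 Pa; maximum is in CB.
τ_max = T_CB·r/J = 17.01·0.00680/3.36×10^-9 = 3.444×10^7 Pa.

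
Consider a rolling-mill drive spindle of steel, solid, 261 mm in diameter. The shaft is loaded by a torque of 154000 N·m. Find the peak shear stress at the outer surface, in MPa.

44.1 MPa

J = πd⁴/32 = π(0.261)⁴/32 = 4.556×10^-4 m⁴.
τ_max = T·r/J = 154000 × 0.131 / 4.556×10^-4 = 4.411×10^7 Pa.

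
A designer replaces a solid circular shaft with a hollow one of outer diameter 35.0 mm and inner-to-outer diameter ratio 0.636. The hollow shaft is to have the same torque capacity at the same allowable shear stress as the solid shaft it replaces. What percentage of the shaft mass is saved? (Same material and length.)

32.9 %

Equal τ_max and T ⇒ the solid shaft needs d_s³ = d_o³(1−k⁴), so d_s = 35.0·(1−0.636⁴)^(1/3) = 32.98 mm.
Area ratio A_h/A_s = d_o²(1−k²)/d_s² = (1−k²)/(1−k⁴)^(2/3) = 0.6708.
Mass saving = 1 − 0.6708 = 32.9 %.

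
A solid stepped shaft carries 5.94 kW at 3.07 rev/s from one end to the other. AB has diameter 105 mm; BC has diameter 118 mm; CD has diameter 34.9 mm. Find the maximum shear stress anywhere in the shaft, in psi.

ω = 2π·3.07 = 19.29 rad/s, so T = P/ω = 5.94×10³ / 19.29 = 307.9 N·m.
Under the same torque, τ_max = 16T/(πd³) is largest where d is smallest — segment CD (d = 34.9 mm).
τ_max = 16·307.9/(π·(0.0349)³) = 3.689×10^7 Pa.

5350 psi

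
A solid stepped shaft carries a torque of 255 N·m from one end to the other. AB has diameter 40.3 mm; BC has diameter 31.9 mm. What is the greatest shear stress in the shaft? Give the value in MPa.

40.0 MPa

Under the same torque, τ_max = 16T/(πd³) is largest where d is smallest — segment BC (d = 31.9 mm).
τ_max = 16·255.0/(π·(0.0319)³) = 4.001×10^7 Pa.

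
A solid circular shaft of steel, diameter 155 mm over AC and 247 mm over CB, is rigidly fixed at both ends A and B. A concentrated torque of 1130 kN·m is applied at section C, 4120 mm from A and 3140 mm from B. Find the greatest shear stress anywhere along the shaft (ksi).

Compatibility: T_A·a/J_AC = T_B·b/J_CB with T_A + T_B = T₀.
J_AC = 5.67×10^-5 m⁴, J_CB = 3.65×10^-4 m⁴, so T_A = T₀·(J_AC/a)/((J_AC/a)+(J_CB/b)) = 119400 N·m, T_B = 1.011e6 N·m.
τ in each portion: τ_AC = 1.63×10^8 Pa, τ_CB = 3.42×10^8 Pa; maximum is in CB.
τ_max = T_CB·r/J = 1.011e6·0.123/3.65×10^-4 = 3.415×10^8 Pa.

49.5 ksi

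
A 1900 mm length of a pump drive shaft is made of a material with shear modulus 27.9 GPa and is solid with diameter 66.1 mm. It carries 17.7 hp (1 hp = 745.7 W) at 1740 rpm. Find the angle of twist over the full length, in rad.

0.00263 rad

ω = 2π·1740/60 = 182.2 rad/s, so T = P/ω = 17.7×745.7 / 182.2 = 72.44 N·m.
J = πd⁴/32 = π(0.0661)⁴/32 = 1.874×10^-6 m⁴.
θ = T·L/(G·J) = 72.44 × 1.90 / (27.9×10⁹ × 1.874×10^-6) = 2.632×10^-3 rad.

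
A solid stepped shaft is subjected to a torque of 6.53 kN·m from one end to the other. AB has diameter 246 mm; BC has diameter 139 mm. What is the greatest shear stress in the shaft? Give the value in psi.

Under the same torque, τ_max = 16T/(πd³) is largest where d is smallest — segment BC (d = 139 mm).
τ_max = 16·6530/(π·(0.139)³) = 1.238×10^7 Pa.

1800 psi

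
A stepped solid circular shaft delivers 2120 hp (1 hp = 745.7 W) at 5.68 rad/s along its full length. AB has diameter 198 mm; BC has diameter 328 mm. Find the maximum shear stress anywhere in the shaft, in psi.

26500 psi

ω = 5.68 rad/s, so T = P/ω = 2120×745.7 / 5.680 = 278300 N·m.
Under the same torque, τ_max = 16T/(πd³) is largest where d is smallest — segment AB (d = 198 mm).
τ_max = 16·278300/(π·(0.198)³) = 1.826×10^8 Pa.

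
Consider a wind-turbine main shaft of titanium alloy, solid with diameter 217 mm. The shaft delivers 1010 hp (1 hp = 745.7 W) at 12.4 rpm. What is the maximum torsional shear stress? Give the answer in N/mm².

ω = 2π·12.4/60 = 1.299 rad/s, so T = P/ω = 1010×745.7 / 1.299 = 580000 N·m.
J = πd⁴/32 = π(0.217)⁴/32 = 2.177×10^-4 m⁴.
τ_max = T·r/J = 580000 × 0.108 / 2.177×10^-4 = 2.891×10^8 Pa.

289 N/mm²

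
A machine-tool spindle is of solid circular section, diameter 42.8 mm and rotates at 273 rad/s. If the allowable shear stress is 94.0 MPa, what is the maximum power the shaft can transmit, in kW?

395 kW

J = πd⁴/32 = π(0.0428)⁴/32 = 3.294×10^-7 m⁴.
T_max = τ_allow·J/r = 9.40×10^7 × 3.294×10^-7 / 0.0214 = 1447 N·m.
ω = 273 rad/s, so P_max = T_max·ω = 3.950×10^5 W.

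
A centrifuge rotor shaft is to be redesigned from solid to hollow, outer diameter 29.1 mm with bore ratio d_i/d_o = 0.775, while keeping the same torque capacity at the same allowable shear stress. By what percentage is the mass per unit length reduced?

Equal τ_max and T ⇒ the solid shaft needs d_s³ = d_o³(1−k⁴), so d_s = 29.1·(1−0.775⁴)^(1/3) = 25.07 mm.
Area ratio A_h/A_s = d_o²(1−k²)/d_s² = (1−k²)/(1−k⁴)^(2/3) = 0.5382.
Mass saving = 1 − 0.5382 = 46.2 %.

46.2 %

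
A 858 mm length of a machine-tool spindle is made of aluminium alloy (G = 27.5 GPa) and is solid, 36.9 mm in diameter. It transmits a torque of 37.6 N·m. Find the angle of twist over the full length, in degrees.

0.369°

J = πd⁴/32 = π(0.0369)⁴/32 = 1.820×10^-7 m⁴.
θ = T·L/(G·J) = 37.60 × 0.858 / (27.5×10⁹ × 1.820×10^-7) = 6.445×10^-3 rad.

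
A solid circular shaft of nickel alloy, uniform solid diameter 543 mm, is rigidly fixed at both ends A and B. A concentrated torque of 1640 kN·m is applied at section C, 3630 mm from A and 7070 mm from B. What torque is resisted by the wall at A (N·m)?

1.08e6 N·m

With uniform GJ and both ends fixed, compatibility θ_AC = θ_CB gives T_A·a = T_B·b, together with T_A + T_B = T₀.
T_A = T₀·b/(a+b) = 1.640e6·7070/10700 = 1.084e6 N·m; T_B = 556400 N·m.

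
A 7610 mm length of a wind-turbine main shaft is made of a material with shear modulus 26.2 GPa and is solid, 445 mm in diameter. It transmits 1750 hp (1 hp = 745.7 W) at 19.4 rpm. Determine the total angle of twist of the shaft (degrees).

ω = 2π·19.4/60 = 2.032 rad/s, so T = P/ω = 1750×745.7 / 2.032 = 642400 N·m.
J = πd⁴/32 = π(0.445)⁴/32 = 3.850×10^-3 m⁴.
θ = T·L/(G·J) = 642400 × 7.61 / (26.2×10⁹ × 3.850×10^-3) = 0.04846 rad.

2.78°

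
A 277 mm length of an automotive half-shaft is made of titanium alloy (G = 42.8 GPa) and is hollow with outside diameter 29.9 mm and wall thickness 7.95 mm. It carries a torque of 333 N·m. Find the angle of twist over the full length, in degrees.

J = π(d_o⁴ − d_i⁴)/32 = π(0.0299⁴ − 0.0140⁴)/32 = 7.470×10^-8 m⁴.
θ = T·L/(G·J) = 333.0 × 0.277 / (42.8×10⁹ × 7.470×10^-8) = 0.02885 rad.

1.65°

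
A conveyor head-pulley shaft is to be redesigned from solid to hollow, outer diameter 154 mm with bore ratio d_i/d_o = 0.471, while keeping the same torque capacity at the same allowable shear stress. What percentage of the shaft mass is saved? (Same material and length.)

Equal τ_max and T ⇒ the solid shaft needs d_s³ = d_o³(1−k⁴), so d_s = 154·(1−0.471⁴)^(1/3) = 151.4 mm.
Area ratio A_h/A_s = d_o²(1−k²)/d_s² = (1−k²)/(1−k⁴)^(2/3) = 0.8048.
Mass saving = 1 − 0.8048 = 19.5 %.

19.5 %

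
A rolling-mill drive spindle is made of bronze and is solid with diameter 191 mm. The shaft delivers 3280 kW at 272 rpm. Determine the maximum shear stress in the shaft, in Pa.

ω = 2π·272/60 = 28.48 rad/s, so T = P/ω = 3280×10³ / 28.48 = 115200 N·m.
J = πd⁴/32 = π(0.191)⁴/32 = 1.307×10^-4 m⁴.
τ_max = T·r/J = 115200 × 0.0955 / 1.307×10^-4 = 8.417×10^7 Pa.

8.42e7 Pa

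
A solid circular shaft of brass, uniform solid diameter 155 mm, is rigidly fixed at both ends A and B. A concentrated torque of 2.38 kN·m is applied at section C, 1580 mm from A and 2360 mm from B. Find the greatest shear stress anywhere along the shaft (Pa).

With uniform GJ and both ends fixed, compatibility θ_AC = θ_CB gives T_A·a = T_B·b, together with T_A + T_B = T₀.
T_A = T₀·b/(a+b) = 2380·2360/3940 = 1426 N·m; T_B = 954.4 N·m.
τ in each portion: τ_AC = 1.95×10^6 Pa, τ_CB = 1.31×10^6 Pa; maximum is in AC.
τ_max = T_AC·r/J = 1426·0.0775/5.67×10^-5 = 1.950×10^6 Pa.

1.95e6 Pa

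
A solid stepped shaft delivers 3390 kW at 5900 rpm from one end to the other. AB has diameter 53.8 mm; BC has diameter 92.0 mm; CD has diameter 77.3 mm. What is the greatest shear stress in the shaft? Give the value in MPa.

179 MPa

ω = 2π·5900/60 = 617.8 rad/s, so T = P/ω = 3390×10³ / 617.8 = 5487 N·m.
Under the same torque, τ_max = 16T/(πd³) is largest where d is smallest — segment AB (d = 53.8 mm).
τ_max = 16·5487/(π·(0.0538)³) = 1.794×10^8 Pa.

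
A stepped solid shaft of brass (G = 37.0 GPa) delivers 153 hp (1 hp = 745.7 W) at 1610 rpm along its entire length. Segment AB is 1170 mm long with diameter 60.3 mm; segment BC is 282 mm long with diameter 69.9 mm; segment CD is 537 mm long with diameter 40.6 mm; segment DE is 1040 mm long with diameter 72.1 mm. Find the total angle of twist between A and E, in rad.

ω = 2π·1610/60 = 168.6 rad/s, so T = P/ω = 153×745.7 / 168.6 = 676.7 N·m.
J_AB = π(0.0603)⁴/32 = 1.30×10^-6 m⁴; J_BC = π(0.0699)⁴/32 = 2.34×10^-6 m⁴; J_CD = π(0.0406)⁴/32 = 2.67×10^-7 m⁴; J_DE = π(0.0721)⁴/32 = 2.65×10^-6 m⁴.
θ = (T/G)·Σ L_i/J_i = (676.7/37.0×10⁹)·(1.17/1.30×10^-6 + 0.282/2.34×10^-6 + 0.537/2.67×10^-7 + 1.04/2.65×10^-6) = 0.06267 rad.

0.0627 rad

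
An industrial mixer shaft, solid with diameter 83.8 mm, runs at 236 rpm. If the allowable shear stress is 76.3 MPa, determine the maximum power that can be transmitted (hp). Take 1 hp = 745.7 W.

J = πd⁴/32 = π(0.0838)⁴/32 = 4.841×10^-6 m⁴.
T_max = τ_allow·J/r = 7.63×10^7 × 4.841×10^-6 / 0.0419 = 8816 N·m.
ω = 2π·236/60 = 24.71 rad/s, so P_max = T_max·ω = 2.179×10^5 W.

292 hp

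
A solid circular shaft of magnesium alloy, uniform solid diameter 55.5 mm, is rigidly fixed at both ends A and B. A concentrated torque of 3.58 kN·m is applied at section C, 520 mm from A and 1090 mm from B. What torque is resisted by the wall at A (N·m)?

2420 N·m

With uniform GJ and both ends fixed, compatibility θ_AC = θ_CB gives T_A·a = T_B·b, together with T_A + T_B = T₀.
T_A = T₀·b/(a+b) = 3580·1090/1610 = 2424 N·m; T_B = 1156 N·m.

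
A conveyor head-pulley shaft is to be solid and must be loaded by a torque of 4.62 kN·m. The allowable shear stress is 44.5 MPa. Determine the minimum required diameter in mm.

For a solid shaft τ_max = 16T/(πd³), so d = (16T/(π τ_allow))^(1/3) = (16·4620/(π·4.45×10^7))^(1/3) = 0.08086 m.

80.9 mm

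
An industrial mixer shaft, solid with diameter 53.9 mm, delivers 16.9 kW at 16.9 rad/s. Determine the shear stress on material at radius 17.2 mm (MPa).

20.8 MPa

ω = 16.9 rad/s, so T = P/ω = 16.9×10³ / 16.90 = 1000 N·m.
J = πd⁴/32 = π(0.0539)⁴/32 = 8.286×10^-7 m⁴.
Shear stress varies linearly with radius: τ = T·r/J = 1000 × 0.0172 / 8.286×10^-7 = 2.076×10^7 Pa.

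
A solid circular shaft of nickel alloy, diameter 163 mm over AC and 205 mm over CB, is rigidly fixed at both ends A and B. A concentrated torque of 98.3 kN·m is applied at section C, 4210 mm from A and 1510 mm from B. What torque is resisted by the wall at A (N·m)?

Compatibility: T_A·a/J_AC = T_B·b/J_CB with T_A + T_B = T₀.
J_AC = 6.93×10^-5 m⁴, J_CB = 1.73×10^-4 m⁴, so T_A = T₀·(J_AC/a)/((J_AC/a)+(J_CB/b)) = 12330 N·m, T_B = 85970 N·m.

12300 N·m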